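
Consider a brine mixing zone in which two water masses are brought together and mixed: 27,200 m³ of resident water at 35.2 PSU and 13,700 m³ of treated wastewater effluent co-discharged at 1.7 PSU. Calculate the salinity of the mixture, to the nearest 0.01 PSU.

Mass of salt is conserved:
salt = 27,200×35.2 + 13,700×1.7 = 957,440 + 23,290 = 980,730
volume = 27,200 + 13,700 = 40,900 m³
S = 980,730 / 40,900 = 23.9787 PSU

23.98 PSU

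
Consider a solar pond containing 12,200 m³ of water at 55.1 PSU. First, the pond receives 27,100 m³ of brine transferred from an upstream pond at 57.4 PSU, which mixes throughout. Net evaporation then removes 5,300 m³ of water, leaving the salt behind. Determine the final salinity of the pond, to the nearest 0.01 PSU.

65.52 PSU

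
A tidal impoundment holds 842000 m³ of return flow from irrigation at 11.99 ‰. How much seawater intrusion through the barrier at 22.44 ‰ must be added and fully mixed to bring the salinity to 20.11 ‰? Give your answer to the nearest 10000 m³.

2930000 m³

Salt balance: 842,000×11.99 + V×22.44 = (842,000+V)×20.11
10,095,580 + 22.44V = 16,932,620 + 20.11V
6,837,040 = 2.33V
V = 2,934,351.93 m³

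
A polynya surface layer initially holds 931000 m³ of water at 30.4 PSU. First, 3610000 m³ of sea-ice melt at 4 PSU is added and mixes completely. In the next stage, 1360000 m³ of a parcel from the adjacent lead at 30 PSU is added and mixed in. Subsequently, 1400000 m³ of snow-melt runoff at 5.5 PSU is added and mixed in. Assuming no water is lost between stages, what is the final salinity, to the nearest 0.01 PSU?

By conservation of dissolved salt,
Initial salt = 931,000×30.4 = 28,302,400
After stage 1: salt = 28,302,400 + 3,610,000×4 = 42,742,400; volume = 4,541,000 m³; S = 9.413 PSU
After stage 2: salt = 42,742,400 + 1,360,000×30 = 83,542,400; volume = 5,901,000 m³; S = 14.157 PSU
After stage 3: salt = 83,542,400 + 1,400,000×5.5 = 91,242,400; volume = 7,301,000 m³
S = 91,242,400 / 7,301,000 = 12.4972 PSU

12.50 PSU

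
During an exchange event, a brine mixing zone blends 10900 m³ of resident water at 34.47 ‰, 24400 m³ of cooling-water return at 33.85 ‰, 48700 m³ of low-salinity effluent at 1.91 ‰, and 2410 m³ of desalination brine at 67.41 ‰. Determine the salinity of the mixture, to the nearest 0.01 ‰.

16.86 ‰

Conserving salt mass:
salt = 10,900×34.47 + 24,400×33.85 + 48,700×1.91 + 2,410×67.41 = 375,723 + 825,940 + 93,017 + 162,458.1 = 1,457,138.1
volume = 10,900 + 24,400 + 48,700 + 2,410 = 86,410 m³
S = 1,457,138.1 / 86,410 = 16.8631 ‰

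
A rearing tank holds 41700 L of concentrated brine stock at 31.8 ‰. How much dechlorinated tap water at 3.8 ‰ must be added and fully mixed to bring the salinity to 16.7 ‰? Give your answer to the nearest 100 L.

48800 L

Salt balance: 41,700×31.8 + V×3.8 = (41,700+V)×16.7
1,326,060 + 3.8V = 696,390 + 16.7V
629,670 = 12.9V
V = 48,811.63 L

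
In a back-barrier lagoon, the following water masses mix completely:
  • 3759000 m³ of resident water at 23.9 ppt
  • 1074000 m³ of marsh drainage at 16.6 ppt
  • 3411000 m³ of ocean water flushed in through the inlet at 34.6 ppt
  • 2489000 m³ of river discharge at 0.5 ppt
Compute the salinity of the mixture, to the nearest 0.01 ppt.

By conservation of dissolved salt,
salt = 3,759,000×23.9 + 1,074,000×16.6 + 3,411,000×34.6 + 2,489,000×0.5 = 89,840,100 + 17,828,400 + 118,020,600 + 1,244,500 = 226,933,600
volume = 3,759,000 + 1,074,000 + 3,411,000 + 2,489,000 = 10,733,000 m³
S = 226,933,600 / 10,733,000 = 21.1435 ppt

21.14 ppt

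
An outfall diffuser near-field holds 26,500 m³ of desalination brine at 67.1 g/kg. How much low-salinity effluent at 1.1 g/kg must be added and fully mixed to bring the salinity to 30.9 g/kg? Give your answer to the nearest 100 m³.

Salt balance: 26,500×67.1 + V×1.1 = (26,500+V)×30.9
1,778,150 + 1.1V = 818,850 + 30.9V
959,300 = 29.8V
V = 32,191.28 m³

32200 m³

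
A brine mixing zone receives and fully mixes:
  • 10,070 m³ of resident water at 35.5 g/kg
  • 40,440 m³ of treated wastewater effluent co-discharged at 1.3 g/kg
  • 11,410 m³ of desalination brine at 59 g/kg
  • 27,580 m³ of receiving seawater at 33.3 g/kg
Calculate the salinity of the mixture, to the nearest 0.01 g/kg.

Weighted by volume,
salt = 10,070×35.5 + 40,440×1.3 + 11,410×59 + 27,580×33.3 = 357,485 + 52,572 + 673,190 + 918,414 = 2,001,661
volume = 10,070 + 40,440 + 11,410 + 27,580 = 89,500 m³
S = 2,001,661 / 89,500 = 22.3649 g/kg

22.36 g/kg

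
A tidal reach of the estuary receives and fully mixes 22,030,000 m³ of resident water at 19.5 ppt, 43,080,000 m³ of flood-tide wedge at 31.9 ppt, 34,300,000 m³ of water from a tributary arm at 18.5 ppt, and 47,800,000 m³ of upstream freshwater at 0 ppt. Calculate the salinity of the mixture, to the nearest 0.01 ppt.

By conservation of dissolved salt,
salt = 22,030,000×19.5 + 43,080,000×31.9 + 34,300,000×18.5 + 47,800,000×0 = 429,585,000 + 1,374,252,000 + 634,550,000 + 0 = 2,438,387,000
volume = 22,030,000 + 43,080,000 + 34,300,000 + 47,800,000 = 147,210,000 m³
S = 2,438,387,000 / 147,210,000 = 16.564 ppt

16.56 ppt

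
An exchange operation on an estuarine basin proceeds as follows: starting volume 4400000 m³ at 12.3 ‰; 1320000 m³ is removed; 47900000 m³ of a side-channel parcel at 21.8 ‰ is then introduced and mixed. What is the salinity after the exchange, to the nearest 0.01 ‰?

Remaining after removal: 3,080,000 m³ at 12.3 ‰ (salt = 37,884,000)
After addition: salt = 37,884,000 + 47,900,000×21.8 = 1,082,104,000; volume = 50,980,000 m³
S = 1,082,104,000 / 50,980,000 = 21.226 ‰

21.23 ‰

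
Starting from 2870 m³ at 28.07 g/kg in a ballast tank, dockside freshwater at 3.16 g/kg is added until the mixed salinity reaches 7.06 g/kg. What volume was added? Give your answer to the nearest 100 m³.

15500 m³

Salt balance: 2,870×28.07 + V×3.16 = (2,870+V)×7.06
80,560.9 + 3.16V = 20,262.2 + 7.06V
60,298.7 = 3.9V
V = 15,461.21 m³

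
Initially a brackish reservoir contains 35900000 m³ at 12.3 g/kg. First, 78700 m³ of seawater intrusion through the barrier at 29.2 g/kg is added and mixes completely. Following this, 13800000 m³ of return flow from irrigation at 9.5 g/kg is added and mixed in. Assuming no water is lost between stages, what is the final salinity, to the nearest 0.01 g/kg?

11.55 g/kg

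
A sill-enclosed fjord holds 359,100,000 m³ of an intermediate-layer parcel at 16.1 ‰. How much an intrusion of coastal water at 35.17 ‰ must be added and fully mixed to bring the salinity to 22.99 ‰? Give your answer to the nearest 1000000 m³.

203000000 m³

Salt balance: 359,100,000×16.1 + V×35.17 = (359,100,000+V)×22.99
5,781,510,000 + 35.17V = 8,255,709,000 + 22.99V
2,474,199,000 = 12.18V
V = 203,136,206.9 m³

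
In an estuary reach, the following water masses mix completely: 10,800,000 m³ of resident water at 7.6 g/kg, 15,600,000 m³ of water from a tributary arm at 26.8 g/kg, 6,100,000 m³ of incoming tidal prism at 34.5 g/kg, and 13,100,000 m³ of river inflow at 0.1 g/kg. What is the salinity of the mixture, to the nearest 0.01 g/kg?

15.61 g/kg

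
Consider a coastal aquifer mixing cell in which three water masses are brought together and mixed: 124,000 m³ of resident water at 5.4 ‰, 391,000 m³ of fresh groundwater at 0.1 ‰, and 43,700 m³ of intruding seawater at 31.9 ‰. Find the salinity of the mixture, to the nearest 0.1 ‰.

3.8 ‰

Weighted by volume,
salt = 124,000×5.4 + 391,000×0.1 + 43,700×31.9 = 669,600 + 39,100 + 1,394,030 = 2,102,730
volume = 124,000 + 391,000 + 43,700 = 558,700 m³
S = 2,102,730 / 558,700 = 3.764 ‰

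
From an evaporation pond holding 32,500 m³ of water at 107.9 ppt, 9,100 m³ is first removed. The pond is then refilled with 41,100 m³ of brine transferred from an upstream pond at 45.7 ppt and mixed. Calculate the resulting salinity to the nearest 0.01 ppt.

Remaining after removal: 23,400 m³ at 107.9 ppt (salt = 2,524,860)
After addition: salt = 2,524,860 + 41,100×45.7 = 4,403,130; volume = 64,500 m³
S = 4,403,130 / 64,500 = 68.2656 ppt

68.27 ppt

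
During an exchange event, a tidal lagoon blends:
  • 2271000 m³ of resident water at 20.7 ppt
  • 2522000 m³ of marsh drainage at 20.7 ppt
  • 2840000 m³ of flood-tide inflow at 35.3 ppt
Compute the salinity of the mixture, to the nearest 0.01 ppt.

26.13 ppt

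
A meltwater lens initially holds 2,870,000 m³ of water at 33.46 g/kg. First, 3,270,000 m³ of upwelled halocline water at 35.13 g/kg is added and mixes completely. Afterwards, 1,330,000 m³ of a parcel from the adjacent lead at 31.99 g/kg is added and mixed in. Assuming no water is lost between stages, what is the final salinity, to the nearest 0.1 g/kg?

Weighted by volume,
Initial salt = 2,870,000×33.46 = 96,030,200
After stage 1: salt = 96,030,200 + 3,270,000×35.13 = 210,905,300; volume = 6,140,000 m³; S = 34.349 g/kg
After stage 2: salt = 210,905,300 + 1,330,000×31.99 = 253,452,000; volume = 7,470,000 m³
S = 253,452,000 / 7,470,000 = 33.9293 g/kg

33.9 g/kg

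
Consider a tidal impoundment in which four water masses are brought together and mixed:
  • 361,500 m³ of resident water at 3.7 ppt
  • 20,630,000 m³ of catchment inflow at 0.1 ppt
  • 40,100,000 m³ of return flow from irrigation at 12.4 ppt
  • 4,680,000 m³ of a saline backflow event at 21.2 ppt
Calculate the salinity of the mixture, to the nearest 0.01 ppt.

9.12 ppt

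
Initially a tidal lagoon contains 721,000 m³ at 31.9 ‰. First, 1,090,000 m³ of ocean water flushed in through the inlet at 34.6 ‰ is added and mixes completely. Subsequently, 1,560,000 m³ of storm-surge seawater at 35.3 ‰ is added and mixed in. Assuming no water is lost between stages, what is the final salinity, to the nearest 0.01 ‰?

34.35 ‰

Salt balance:
Initial salt = 721,000×31.9 = 22,999,900
After stage 1: salt = 22,999,900 + 1,090,000×34.6 = 60,713,900; volume = 1,811,000 m³; S = 33.525 ‰
After stage 2: salt = 60,713,900 + 1,560,000×35.3 = 115,781,900; volume = 3,371,000 m³
S = 115,781,900 / 3,371,000 = 34.3465 ‰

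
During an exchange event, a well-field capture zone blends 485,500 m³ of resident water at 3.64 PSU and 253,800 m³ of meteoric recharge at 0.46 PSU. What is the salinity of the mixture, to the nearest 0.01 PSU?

2.55 PSU

Mass of salt is conserved:
salt = 485,500×3.64 + 253,800×0.46 = 1,767,220 + 116,748 = 1,883,968
volume = 485,500 + 253,800 = 739,300 m³
S = 1,883,968 / 739,300 = 2.5483 PSU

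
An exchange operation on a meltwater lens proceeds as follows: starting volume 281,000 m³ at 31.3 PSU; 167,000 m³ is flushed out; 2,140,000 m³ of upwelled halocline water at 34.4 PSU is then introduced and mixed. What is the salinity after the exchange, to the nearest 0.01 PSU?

Remaining after removal: 114,000 m³ at 31.3 PSU (salt = 3,568,200)
After addition: salt = 3,568,200 + 2,140,000×34.4 = 77,184,200; volume = 2,254,000 m³
S = 77,184,200 / 2,254,000 = 34.2432 PSU

34.24 PSU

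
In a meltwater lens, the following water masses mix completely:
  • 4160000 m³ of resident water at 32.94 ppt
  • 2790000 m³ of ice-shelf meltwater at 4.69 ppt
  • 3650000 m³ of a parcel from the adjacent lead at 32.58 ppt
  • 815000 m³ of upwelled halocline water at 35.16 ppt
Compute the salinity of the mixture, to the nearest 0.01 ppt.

Salt balance:
salt = 4,160,000×32.94 + 2,790,000×4.69 + 3,650,000×32.58 + 815,000×35.16 = 137,030,400 + 13,085,100 + 118,917,000 + 28,655,400 = 297,687,900
volume = 4,160,000 + 2,790,000 + 3,650,000 + 815,000 = 11,415,000 m³
S = 297,687,900 / 11,415,000 = 26.0787 ppt

26.08 ppt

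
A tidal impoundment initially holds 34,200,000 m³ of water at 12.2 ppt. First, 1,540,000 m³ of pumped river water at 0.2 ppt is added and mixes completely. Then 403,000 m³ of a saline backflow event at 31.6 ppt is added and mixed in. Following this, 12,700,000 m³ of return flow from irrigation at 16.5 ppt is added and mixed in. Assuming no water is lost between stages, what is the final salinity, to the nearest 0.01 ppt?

By conservation of dissolved salt,
Initial salt = 34,200,000×12.2 = 417,240,000
After stage 1: salt = 417,240,000 + 1,540,000×0.2 = 417,548,000; volume = 35,740,000 m³; S = 11.683 ppt
After stage 2: salt = 417,548,000 + 403,000×31.6 = 430,282,800; volume = 36,143,000 m³; S = 11.905 ppt
After stage 3: salt = 430,282,800 + 12,700,000×16.5 = 639,832,800; volume = 48,843,000 m³
S = 639,832,800 / 48,843,000 = 13.0998 ppt

13.10 ppt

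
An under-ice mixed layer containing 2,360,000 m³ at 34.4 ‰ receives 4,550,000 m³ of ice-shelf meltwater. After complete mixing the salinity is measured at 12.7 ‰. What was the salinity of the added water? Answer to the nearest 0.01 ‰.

Salt balance: 2,360,000×34.4 + 4,550,000×S = 6,910,000×12.7
81,184,000 + 4,550,000·S = 87,757,000
S = (87,757,000 − 81,184,000) / 4,550,000 = 1.4446 ‰

1.44 ‰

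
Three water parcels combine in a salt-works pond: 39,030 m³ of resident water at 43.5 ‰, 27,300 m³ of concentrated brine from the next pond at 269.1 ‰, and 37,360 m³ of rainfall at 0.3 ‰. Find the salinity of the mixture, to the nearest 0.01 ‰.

87.33 ‰

By conservation of dissolved salt,
salt = 39,030×43.5 + 27,300×269.1 + 37,360×0.3 = 1,697,805 + 7,346,430 + 11,208 = 9,055,443
volume = 39,030 + 27,300 + 37,360 = 103,690 m³
S = 9,055,443 / 103,690 = 87.3319 ‰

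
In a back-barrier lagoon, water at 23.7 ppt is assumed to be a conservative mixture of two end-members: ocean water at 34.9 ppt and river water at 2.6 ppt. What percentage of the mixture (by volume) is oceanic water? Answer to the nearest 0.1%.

Let g be the oceanic fraction. Salt balance per unit volume:
g×34.9 + (1−g)×2.6 = 23.7
g = (23.7 − 2.6) / (34.9 − 2.6) = 21.1/32.3 = 0.6533

65.3%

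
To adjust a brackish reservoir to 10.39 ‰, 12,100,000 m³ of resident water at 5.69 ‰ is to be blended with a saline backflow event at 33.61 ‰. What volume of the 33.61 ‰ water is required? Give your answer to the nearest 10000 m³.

Salt balance: 12,100,000×5.69 + V×33.61 = (12,100,000+V)×10.39
68,849,000 + 33.61V = 125,719,000 + 10.39V
56,870,000 = 23.22V
V = 2,449,181.74 m³

2450000 m³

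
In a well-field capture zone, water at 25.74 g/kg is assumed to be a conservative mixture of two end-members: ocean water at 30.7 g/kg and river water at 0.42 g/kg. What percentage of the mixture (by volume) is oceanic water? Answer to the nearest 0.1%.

Let g be the oceanic fraction. Salt balance per unit volume:
g×30.7 + (1−g)×0.42 = 25.74
g = (25.74 − 0.42) / (30.7 − 0.42) = 25.32/30.28 = 0.8362

83.6%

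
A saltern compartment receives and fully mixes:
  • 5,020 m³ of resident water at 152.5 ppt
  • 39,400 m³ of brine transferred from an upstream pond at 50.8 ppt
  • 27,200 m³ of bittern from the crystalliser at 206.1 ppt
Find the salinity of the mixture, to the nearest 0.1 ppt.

116.9 ppt

Mass of salt is conserved:
salt = 5,020×152.5 + 39,400×50.8 + 27,200×206.1 = 765,550 + 2,001,520 + 5,605,920 = 8,372,990
volume = 5,020 + 39,400 + 27,200 = 71,620 m³
S = 8,372,990 / 71,620 = 116.909 ppt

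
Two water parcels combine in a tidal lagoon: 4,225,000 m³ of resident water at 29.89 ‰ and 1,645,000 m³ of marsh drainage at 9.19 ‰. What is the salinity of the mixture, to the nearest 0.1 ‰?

24.1 ‰

Total salt / total volume:
salt = 4,225,000×29.89 + 1,645,000×9.19 = 126,285,250 + 15,117,550 = 141,402,800
volume = 4,225,000 + 1,645,000 = 5,870,000 m³
S = 141,402,800 / 5,870,000 = 24.089 ‰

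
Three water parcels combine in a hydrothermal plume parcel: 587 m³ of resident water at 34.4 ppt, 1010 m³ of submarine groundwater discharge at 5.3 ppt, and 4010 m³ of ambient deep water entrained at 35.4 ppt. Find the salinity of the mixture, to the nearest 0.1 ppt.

Salt balance:
salt = 587×34.4 + 1,010×5.3 + 4,010×35.4 = 20,192.8 + 5,353 + 141,954 = 167,499.8
volume = 587 + 1,010 + 4,010 = 5,607 m³
S = 167,499.8 / 5,607 = 29.873 ppt

29.9 ppt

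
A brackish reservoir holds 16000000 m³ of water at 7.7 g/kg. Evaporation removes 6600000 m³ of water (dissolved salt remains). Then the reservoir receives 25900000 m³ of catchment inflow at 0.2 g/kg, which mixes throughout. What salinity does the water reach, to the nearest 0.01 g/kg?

After evaporation: salt = 16,000,000×7.7 = 123,200,000; volume = 16,000,000 − 6,600,000 = 9,400,000 m³
After mixing: salt = 123,200,000 + 25,900,000×0.2 = 128,380,000; volume = 9,400,000 + 25,900,000 = 35,300,000 m³
S = 128,380,000 / 35,300,000 = 3.6368 g/kg

3.64 g/kg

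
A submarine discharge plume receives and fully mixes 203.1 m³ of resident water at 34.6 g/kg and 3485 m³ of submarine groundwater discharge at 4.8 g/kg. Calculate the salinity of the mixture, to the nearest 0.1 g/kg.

Total salt / total volume:
salt = 203.1×34.6 + 3,485×4.8 = 7,027.26 + 16,728 = 23,755.26
volume = 203.1 + 3,485 = 3,688.1 m³
S = 23,755.26 / 3,688.1 = 6.441 g/kg

6.4 g/kg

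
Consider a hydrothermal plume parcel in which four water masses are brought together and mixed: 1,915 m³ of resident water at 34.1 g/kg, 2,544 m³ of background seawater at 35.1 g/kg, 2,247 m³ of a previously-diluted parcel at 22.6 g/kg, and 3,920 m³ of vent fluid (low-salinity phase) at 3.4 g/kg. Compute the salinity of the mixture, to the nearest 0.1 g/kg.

20.6 g/kg

By conservation of dissolved salt,
salt = 1,915×34.1 + 2,544×35.1 + 2,247×22.6 + 3,920×3.4 = 65,301.5 + 89,294.4 + 50,782.2 + 13,328 = 218,706.1
volume = 1,915 + 2,544 + 2,247 + 3,920 = 10,626 m³
S = 218,706.1 / 10,626 = 20.582 g/kg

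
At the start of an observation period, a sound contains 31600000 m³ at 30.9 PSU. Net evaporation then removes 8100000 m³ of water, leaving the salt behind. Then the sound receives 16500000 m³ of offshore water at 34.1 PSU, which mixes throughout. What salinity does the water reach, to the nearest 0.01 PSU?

38.48 PSU

After evaporation: salt = 31,600,000×30.9 = 976,440,000; volume = 31,600,000 − 8,100,000 = 23,500,000 m³
After mixing: salt = 976,440,000 + 16,500,000×34.1 = 1,539,090,000; volume = 23,500,000 + 16,500,000 = 40,000,000 m³
S = 1,539,090,000 / 40,000,000 = 38.4773 PSU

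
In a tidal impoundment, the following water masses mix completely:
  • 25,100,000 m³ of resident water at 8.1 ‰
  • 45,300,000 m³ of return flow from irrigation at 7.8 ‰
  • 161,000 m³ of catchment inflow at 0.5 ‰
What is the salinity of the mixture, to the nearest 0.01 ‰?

7.89 ‰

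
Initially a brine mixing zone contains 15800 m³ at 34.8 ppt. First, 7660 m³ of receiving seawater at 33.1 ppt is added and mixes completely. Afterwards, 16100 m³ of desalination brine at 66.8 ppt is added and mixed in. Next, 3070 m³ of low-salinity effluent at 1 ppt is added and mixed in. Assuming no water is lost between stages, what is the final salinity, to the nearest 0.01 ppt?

44.15 ppt

Mass of salt is conserved:
Initial salt = 15,800×34.8 = 549,840
After stage 1: salt = 549,840 + 7,660×33.1 = 803,386; volume = 23,460 m³; S = 34.245 ppt
After stage 2: salt = 803,386 + 16,100×66.8 = 1,878,866; volume = 39,560 m³; S = 47.494 ppt
After stage 3: salt = 1,878,866 + 3,070×1 = 1,881,936; volume = 42,630 m³
S = 1,881,936 / 42,630 = 44.1458 ppt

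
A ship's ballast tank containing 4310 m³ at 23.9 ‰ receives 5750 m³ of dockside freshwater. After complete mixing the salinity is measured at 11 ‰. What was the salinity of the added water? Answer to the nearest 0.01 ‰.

1.33 ‰

Salt balance: 4,310×23.9 + 5,750×S = 10,060×11
103,009 + 5,750·S = 110,660
S = (110,660 − 103,009) / 5,750 = 1.3306 ‰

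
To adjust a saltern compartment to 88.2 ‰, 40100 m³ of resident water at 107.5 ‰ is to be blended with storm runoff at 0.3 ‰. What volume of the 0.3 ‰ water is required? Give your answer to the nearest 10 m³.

8800 m³

Salt balance: 40,100×107.5 + V×0.3 = (40,100+V)×88.2
4,310,750 + 0.3V = 3,536,820 + 88.2V
773,930 = 87.9V
V = 8,804.66 m³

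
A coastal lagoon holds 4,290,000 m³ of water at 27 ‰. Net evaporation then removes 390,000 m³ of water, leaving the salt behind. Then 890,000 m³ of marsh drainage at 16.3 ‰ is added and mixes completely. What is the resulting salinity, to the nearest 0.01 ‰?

27.21 ‰

After evaporation: salt = 4,290,000×27 = 115,830,000; volume = 4,290,000 − 390,000 = 3,900,000 m³
After mixing: salt = 115,830,000 + 890,000×16.3 = 130,337,000; volume = 3,900,000 + 890,000 = 4,790,000 m³
S = 130,337,000 / 4,790,000 = 27.2102 ‰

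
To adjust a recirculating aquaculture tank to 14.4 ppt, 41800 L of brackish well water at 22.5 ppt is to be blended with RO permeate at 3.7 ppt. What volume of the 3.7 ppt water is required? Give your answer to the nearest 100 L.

31600 L

Salt balance: 41,800×22.5 + V×3.7 = (41,800+V)×14.4
940,500 + 3.7V = 601,920 + 14.4V
338,580 = 10.7V
V = 31,642.99 L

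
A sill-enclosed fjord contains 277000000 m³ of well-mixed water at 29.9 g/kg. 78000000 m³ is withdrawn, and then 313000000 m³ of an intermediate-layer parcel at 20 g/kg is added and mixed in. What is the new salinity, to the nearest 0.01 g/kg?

23.85 g/kg

Remaining after removal: 199,000,000 m³ at 29.9 g/kg (salt = 5,950,100,000)
After addition: salt = 5,950,100,000 + 313,000,000×20 = 12,210,100,000; volume = 512,000,000 m³
S = 12,210,100,000 / 512,000,000 = 23.8479 g/kg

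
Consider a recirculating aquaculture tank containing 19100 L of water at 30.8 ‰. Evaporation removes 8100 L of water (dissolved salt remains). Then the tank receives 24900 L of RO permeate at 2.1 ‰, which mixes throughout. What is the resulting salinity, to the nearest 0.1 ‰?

After evaporation: salt = 19,100×30.8 = 588,280; volume = 19,100 − 8,100 = 11,000 L
After mixing: salt = 588,280 + 24,900×2.1 = 640,570; volume = 11,000 + 24,900 = 35,900 L
S = 640,570 / 35,900 = 17.8432 ‰

17.8 ‰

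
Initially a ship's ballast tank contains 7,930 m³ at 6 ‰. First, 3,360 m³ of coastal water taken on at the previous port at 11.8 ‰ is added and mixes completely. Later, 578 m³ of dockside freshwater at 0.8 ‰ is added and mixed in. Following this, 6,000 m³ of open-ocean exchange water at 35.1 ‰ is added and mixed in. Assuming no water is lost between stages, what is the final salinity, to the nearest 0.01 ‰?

16.69 ‰

Mass of salt is conserved:
Initial salt = 7,930×6 = 47,580
After stage 1: salt = 47,580 + 3,360×11.8 = 87,228; volume = 11,290 m³; S = 7.726 ‰
After stage 2: salt = 87,228 + 578×0.8 = 87,690.4; volume = 11,868 m³; S = 7.389 ‰
After stage 3: salt = 87,690.4 + 6,000×35.1 = 298,290.4; volume = 17,868 m³
S = 298,290.4 / 17,868 = 16.6941 ‰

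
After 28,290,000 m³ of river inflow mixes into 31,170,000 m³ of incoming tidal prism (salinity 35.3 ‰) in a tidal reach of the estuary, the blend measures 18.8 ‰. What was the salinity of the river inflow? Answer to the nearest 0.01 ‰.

0.62 ‰

Salt balance: 31,170,000×35.3 + 28,290,000×S = 59,460,000×18.8
1,100,301,000 + 28,290,000·S = 1,117,848,000
S = (1,117,848,000 − 1,100,301,000) / 28,290,000 = 0.6203 ‰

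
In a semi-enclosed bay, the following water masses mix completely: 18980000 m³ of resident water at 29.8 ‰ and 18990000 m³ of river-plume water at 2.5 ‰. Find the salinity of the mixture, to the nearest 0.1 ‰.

16.1 ‰

Weighted by volume,
salt = 18,980,000×29.8 + 18,990,000×2.5 = 565,604,000 + 47,475,000 = 613,079,000
volume = 18,980,000 + 18,990,000 = 37,970,000 m³
S = 613,079,000 / 37,970,000 = 16.146 ‰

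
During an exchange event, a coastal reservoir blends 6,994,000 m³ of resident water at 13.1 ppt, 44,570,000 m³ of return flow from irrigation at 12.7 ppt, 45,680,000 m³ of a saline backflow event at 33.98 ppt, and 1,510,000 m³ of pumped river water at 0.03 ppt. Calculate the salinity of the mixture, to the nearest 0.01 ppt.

Conserving salt mass:
salt = 6,994,000×13.1 + 44,570,000×12.7 + 45,680,000×33.98 + 1,510,000×0.03 = 91,621,400 + 566,039,000 + 1,552,206,400 + 45,300 = 2,209,912,100
volume = 6,994,000 + 44,570,000 + 45,680,000 + 1,510,000 = 98,754,000 m³
S = 2,209,912,100 / 98,754,000 = 22.378 ppt

22.38 ppt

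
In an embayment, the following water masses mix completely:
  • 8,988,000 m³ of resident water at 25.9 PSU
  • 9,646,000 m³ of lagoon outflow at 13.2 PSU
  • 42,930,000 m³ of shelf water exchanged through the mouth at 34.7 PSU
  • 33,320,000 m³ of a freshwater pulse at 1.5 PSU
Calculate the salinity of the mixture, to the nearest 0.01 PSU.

Mass of salt is conserved:
salt = 8,988,000×25.9 + 9,646,000×13.2 + 42,930,000×34.7 + 33,320,000×1.5 = 232,789,200 + 127,327,200 + 1,489,671,000 + 49,980,000 = 1,899,767,400
volume = 8,988,000 + 9,646,000 + 42,930,000 + 33,320,000 = 94,884,000 m³
S = 1,899,767,400 / 94,884,000 = 20.022 PSU

20.02 PSU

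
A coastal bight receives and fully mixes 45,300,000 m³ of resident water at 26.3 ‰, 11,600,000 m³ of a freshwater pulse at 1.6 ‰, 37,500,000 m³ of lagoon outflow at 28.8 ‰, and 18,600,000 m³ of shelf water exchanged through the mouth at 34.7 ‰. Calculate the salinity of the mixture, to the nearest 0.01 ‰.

Mass of salt is conserved:
salt = 45,300,000×26.3 + 11,600,000×1.6 + 37,500,000×28.8 + 18,600,000×34.7 = 1,191,390,000 + 18,560,000 + 1,080,000,000 + 645,420,000 = 2,935,370,000
volume = 45,300,000 + 11,600,000 + 37,500,000 + 18,600,000 = 113,000,000 m³
S = 2,935,370,000 / 113,000,000 = 25.9767 ‰

25.98 ‰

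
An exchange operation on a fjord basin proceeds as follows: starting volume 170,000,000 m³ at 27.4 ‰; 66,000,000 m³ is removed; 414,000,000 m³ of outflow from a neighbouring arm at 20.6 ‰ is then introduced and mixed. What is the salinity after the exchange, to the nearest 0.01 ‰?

21.97 ‰

Remaining after removal: 104,000,000 m³ at 27.4 ‰ (salt = 2,849,600,000)
After addition: salt = 2,849,600,000 + 414,000,000×20.6 = 11,378,000,000; volume = 518,000,000 m³
S = 11,378,000,000 / 518,000,000 = 21.9653 ‰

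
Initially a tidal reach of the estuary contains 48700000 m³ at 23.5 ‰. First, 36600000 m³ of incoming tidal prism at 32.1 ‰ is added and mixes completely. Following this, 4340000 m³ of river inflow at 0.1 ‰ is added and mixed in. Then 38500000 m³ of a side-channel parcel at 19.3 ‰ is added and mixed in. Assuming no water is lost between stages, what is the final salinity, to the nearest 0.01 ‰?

Weighted by volume,
Initial salt = 48,700,000×23.5 = 1,144,450,000
After stage 1: salt = 1,144,450,000 + 36,600,000×32.1 = 2,319,310,000; volume = 85,300,000 m³; S = 27.19 ‰
After stage 2: salt = 2,319,310,000 + 4,340,000×0.1 = 2,319,744,000; volume = 89,640,000 m³; S = 25.878 ‰
After stage 3: salt = 2,319,744,000 + 38,500,000×19.3 = 3,062,794,000; volume = 128,140,000 m³
S = 3,062,794,000 / 128,140,000 = 23.9019 ‰

23.90 ‰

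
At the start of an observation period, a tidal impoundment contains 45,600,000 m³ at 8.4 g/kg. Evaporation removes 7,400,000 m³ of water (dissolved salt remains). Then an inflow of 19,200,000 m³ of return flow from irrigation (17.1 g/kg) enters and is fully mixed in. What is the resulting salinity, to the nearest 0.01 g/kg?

After evaporation: salt = 45,600,000×8.4 = 383,040,000; volume = 45,600,000 − 7,400,000 = 38,200,000 m³
After mixing: salt = 383,040,000 + 19,200,000×17.1 = 711,360,000; volume = 38,200,000 + 19,200,000 = 57,400,000 m³
S = 711,360,000 / 57,400,000 = 12.393 g/kg

12.39 g/kg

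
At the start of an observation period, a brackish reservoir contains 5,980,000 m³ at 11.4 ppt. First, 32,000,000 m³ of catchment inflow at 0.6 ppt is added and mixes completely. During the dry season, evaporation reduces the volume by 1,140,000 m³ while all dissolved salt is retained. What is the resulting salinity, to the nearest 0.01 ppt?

After mixing: salt = 5,980,000×11.4 + 32,000,000×0.6 = 87,372,000; volume = 37,980,000 m³
After evaporation: salt unchanged = 87,372,000; volume = 37,980,000 − 1,140,000 = 36,840,000 m³
S = 87,372,000 / 36,840,000 = 2.3717 ppt

2.37 ppt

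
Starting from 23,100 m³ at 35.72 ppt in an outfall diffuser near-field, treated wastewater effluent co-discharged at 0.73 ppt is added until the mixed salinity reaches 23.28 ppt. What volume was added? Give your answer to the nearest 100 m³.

12700 m³

Salt balance: 23,100×35.72 + V×0.73 = (23,100+V)×23.28
825,132 + 0.73V = 537,768 + 23.28V
287,364 = 22.55V
V = 12,743.41 m³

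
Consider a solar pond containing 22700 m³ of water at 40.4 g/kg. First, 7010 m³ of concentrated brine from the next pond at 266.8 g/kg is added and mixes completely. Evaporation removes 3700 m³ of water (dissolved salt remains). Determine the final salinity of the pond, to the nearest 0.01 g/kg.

107.16 g/kg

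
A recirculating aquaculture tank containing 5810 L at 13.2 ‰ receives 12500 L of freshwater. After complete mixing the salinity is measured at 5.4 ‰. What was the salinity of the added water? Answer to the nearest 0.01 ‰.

1.77 ‰

Salt balance: 5,810×13.2 + 12,500×S = 18,310×5.4
76,692 + 12,500·S = 98,874
S = (98,874 − 76,692) / 12,500 = 1.7746 ‰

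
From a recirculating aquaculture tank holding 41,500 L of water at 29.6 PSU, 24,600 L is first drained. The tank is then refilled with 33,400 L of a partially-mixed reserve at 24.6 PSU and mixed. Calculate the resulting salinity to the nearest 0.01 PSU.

26.28 PSU

Remaining after removal: 16,900 L at 29.6 PSU (salt = 500,240)
After addition: salt = 500,240 + 33,400×24.6 = 1,321,880; volume = 50,300 L
S = 1,321,880 / 50,300 = 26.2799 PSU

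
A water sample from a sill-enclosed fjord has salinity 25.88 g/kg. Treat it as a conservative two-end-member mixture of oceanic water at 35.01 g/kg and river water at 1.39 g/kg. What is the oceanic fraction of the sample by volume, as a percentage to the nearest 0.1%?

72.8%

Let g be the oceanic fraction. Salt balance per unit volume:
g×35.01 + (1−g)×1.39 = 25.88
g = (25.88 − 1.39) / (35.01 − 1.39) = 24.49/33.62 = 0.7284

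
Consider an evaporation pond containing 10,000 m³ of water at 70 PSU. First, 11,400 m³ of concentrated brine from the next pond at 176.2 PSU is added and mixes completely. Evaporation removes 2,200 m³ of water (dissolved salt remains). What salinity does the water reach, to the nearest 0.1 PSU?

141.1 PSU

After mixing: salt = 10,000×70 + 11,400×176.2 = 2,708,680; volume = 21,400 m³
After evaporation: salt unchanged = 2,708,680; volume = 21,400 − 2,200 = 19,200 m³
S = 2,708,680 / 19,200 = 141.0771 PSU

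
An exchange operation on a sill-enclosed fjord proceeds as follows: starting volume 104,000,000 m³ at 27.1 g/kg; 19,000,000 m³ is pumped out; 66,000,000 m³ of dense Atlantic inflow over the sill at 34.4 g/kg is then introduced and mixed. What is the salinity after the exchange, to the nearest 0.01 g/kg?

30.29 g/kg

Remaining after removal: 85,000,000 m³ at 27.1 g/kg (salt = 2,303,500,000)
After addition: salt = 2,303,500,000 + 66,000,000×34.4 = 4,573,900,000; volume = 151,000,000 m³
S = 4,573,900,000 / 151,000,000 = 30.2907 g/kg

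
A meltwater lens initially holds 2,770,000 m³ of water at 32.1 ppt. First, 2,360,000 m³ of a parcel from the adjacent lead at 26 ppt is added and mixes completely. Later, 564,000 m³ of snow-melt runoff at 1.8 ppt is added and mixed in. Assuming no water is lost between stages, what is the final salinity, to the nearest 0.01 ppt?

Total salt / total volume:
Initial salt = 2,770,000×32.1 = 88,917,000
After stage 1: salt = 88,917,000 + 2,360,000×26 = 150,277,000; volume = 5,130,000 m³; S = 29.294 ppt
After stage 2: salt = 150,277,000 + 564,000×1.8 = 151,292,200; volume = 5,694,000 m³
S = 151,292,200 / 5,694,000 = 26.5705 ppt

26.57 ppt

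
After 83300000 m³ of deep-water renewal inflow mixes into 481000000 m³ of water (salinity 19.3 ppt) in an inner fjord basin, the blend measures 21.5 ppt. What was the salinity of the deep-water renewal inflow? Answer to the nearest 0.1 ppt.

34.2 ppt

Salt balance: 481,000,000×19.3 + 83,300,000×S = 564,300,000×21.5
9,283,300,000 + 83,300,000·S = 12,132,450,000
S = (12,132,450,000 − 9,283,300,000) / 83,300,000 = 34.2035 ppt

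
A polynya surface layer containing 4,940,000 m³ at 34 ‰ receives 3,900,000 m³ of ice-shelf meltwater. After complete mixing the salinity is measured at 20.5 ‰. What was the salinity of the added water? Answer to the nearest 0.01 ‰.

3.40 ‰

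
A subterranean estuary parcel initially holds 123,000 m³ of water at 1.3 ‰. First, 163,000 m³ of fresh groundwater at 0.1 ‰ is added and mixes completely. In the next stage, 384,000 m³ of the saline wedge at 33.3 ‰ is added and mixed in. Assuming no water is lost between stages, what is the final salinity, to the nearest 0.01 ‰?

Conserving salt mass:
Initial salt = 123,000×1.3 = 159,900
After stage 1: salt = 159,900 + 163,000×0.1 = 176,200; volume = 286,000 m³; S = 0.616 ‰
After stage 2: salt = 176,200 + 384,000×33.3 = 12,963,400; volume = 670,000 m³
S = 12,963,400 / 670,000 = 19.3484 ‰

19.35 ‰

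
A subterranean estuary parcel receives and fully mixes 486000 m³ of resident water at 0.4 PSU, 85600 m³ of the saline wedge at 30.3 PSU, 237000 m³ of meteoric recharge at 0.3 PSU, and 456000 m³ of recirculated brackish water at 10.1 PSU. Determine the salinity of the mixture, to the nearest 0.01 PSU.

Salt balance:
salt = 486,000×0.4 + 85,600×30.3 + 237,000×0.3 + 456,000×10.1 = 194,400 + 2,593,680 + 71,100 + 4,605,600 = 7,464,780
volume = 486,000 + 85,600 + 237,000 + 456,000 = 1,264,600 m³
S = 7,464,780 / 1,264,600 = 5.9029 PSU

5.90 PSU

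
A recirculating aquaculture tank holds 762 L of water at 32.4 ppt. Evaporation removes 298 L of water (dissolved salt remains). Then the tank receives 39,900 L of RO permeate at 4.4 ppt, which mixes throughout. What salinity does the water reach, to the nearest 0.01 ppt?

After evaporation: salt = 762×32.4 = 24,688.8; volume = 762 − 298 = 464 L
After mixing: salt = 24,688.8 + 39,900×4.4 = 200,248.8; volume = 464 + 39,900 = 40,364 L
S = 200,248.8 / 40,364 = 4.9611 ppt

4.96 ppt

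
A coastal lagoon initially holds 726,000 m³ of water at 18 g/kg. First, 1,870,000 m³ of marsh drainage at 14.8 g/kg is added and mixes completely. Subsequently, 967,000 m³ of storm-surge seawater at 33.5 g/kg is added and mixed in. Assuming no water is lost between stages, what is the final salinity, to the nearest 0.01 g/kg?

Weighted by volume,
Initial salt = 726,000×18 = 13,068,000
After stage 1: salt = 13,068,000 + 1,870,000×14.8 = 40,744,000; volume = 2,596,000 m³; S = 15.695 g/kg
After stage 2: salt = 40,744,000 + 967,000×33.5 = 73,138,500; volume = 3,563,000 m³
S = 73,138,500 / 3,563,000 = 20.5272 g/kg

20.53 g/kg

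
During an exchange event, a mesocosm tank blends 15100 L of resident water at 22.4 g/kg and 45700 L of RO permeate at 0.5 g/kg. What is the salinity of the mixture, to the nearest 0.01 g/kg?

Weighted by volume,
salt = 15,100×22.4 + 45,700×0.5 = 338,240 + 22,850 = 361,090
volume = 15,100 + 45,700 = 60,800 L
S = 361,090 / 60,800 = 5.939 g/kg

5.94 g/kg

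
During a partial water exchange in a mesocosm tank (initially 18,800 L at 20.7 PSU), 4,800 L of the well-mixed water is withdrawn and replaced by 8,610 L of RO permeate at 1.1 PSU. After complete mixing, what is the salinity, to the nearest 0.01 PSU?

13.24 PSU

Remaining after removal: 14,000 L at 20.7 PSU (salt = 289,800)
After addition: salt = 289,800 + 8,610×1.1 = 299,271; volume = 22,610 L
S = 299,271 / 22,610 = 13.2362 PSU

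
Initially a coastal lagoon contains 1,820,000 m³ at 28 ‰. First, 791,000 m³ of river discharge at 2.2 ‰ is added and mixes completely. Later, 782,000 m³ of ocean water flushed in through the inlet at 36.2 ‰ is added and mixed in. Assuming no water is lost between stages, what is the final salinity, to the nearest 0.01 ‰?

By conservation of dissolved salt,
Initial salt = 1,820,000×28 = 50,960,000
After stage 1: salt = 50,960,000 + 791,000×2.2 = 52,700,200; volume = 2,611,000 m³; S = 20.184 ‰
After stage 2: salt = 52,700,200 + 782,000×36.2 = 81,008,600; volume = 3,393,000 m³
S = 81,008,600 / 3,393,000 = 23.8752 ‰

23.88 ‰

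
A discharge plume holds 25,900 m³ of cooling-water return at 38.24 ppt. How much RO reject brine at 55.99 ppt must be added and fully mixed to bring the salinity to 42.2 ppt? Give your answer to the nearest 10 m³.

Salt balance: 25,900×38.24 + V×55.99 = (25,900+V)×42.2
990,416 + 55.99V = 1,092,980 + 42.2V
102,564 = 13.79V
V = 7,437.56 m³

7440 m³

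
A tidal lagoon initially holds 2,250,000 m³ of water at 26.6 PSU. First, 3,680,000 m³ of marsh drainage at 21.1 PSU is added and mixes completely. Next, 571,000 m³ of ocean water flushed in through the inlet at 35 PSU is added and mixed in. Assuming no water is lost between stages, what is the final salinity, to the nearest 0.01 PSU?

24.22 PSU

Salt balance:
Initial salt = 2,250,000×26.6 = 59,850,000
After stage 1: salt = 59,850,000 + 3,680,000×21.1 = 137,498,000; volume = 5,930,000 m³; S = 23.187 PSU
After stage 2: salt = 137,498,000 + 571,000×35 = 157,483,000; volume = 6,501,000 m³
S = 157,483,000 / 6,501,000 = 24.2244 PSU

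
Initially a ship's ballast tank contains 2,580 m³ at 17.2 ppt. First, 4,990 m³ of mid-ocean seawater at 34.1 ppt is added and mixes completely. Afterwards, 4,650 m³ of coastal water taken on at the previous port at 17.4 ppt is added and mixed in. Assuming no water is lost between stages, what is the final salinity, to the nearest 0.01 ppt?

Conserving salt mass:
Initial salt = 2,580×17.2 = 44,376
After stage 1: salt = 44,376 + 4,990×34.1 = 214,535; volume = 7,570 m³; S = 28.34 ppt
After stage 2: salt = 214,535 + 4,650×17.4 = 295,445; volume = 12,220 m³
S = 295,445 / 12,220 = 24.1772 ppt

24.18 ppt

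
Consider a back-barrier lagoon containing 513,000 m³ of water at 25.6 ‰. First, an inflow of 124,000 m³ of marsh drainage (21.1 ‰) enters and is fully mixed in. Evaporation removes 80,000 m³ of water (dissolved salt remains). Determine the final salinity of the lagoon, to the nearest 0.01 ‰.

28.28 ‰

After mixing: salt = 513,000×25.6 + 124,000×21.1 = 15,749,200; volume = 637,000 m³
After evaporation: salt unchanged = 15,749,200; volume = 637,000 − 80,000 = 557,000 m³
S = 15,749,200 / 557,000 = 28.275 ‰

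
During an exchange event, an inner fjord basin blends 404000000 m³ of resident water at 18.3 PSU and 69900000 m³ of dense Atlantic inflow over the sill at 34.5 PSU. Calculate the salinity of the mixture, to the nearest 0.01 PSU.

20.69 PSU

Weighted by volume,
salt = 404,000,000×18.3 + 69,900,000×34.5 = 7,393,200,000 + 2,411,550,000 = 9,804,750,000
volume = 404,000,000 + 69,900,000 = 473,900,000 m³
S = 9,804,750,000 / 473,900,000 = 20.6895 PSU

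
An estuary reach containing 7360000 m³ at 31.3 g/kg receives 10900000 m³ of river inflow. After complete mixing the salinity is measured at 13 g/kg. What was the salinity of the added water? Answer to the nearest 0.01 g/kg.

0.64 g/kg

Salt balance: 7,360,000×31.3 + 10,900,000×S = 18,260,000×13
230,368,000 + 10,900,000·S = 237,380,000
S = (237,380,000 − 230,368,000) / 10,900,000 = 0.6433 g/kg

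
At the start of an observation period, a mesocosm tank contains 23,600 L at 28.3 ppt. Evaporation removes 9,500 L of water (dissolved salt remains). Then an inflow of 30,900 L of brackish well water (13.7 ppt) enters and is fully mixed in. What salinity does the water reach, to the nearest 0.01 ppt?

After evaporation: salt = 23,600×28.3 = 667,880; volume = 23,600 − 9,500 = 14,100 L
After mixing: salt = 667,880 + 30,900×13.7 = 1,091,210; volume = 14,100 + 30,900 = 45,000 L
S = 1,091,210 / 45,000 = 24.2491 ppt

24.25 ppt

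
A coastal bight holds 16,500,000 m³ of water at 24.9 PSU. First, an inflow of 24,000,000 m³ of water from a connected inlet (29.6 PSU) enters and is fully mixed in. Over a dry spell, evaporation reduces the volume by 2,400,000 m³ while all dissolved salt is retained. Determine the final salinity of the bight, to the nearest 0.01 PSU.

29.43 PSU

After mixing: salt = 16,500,000×24.9 + 24,000,000×29.6 = 1,121,250,000; volume = 40,500,000 m³
After evaporation: salt unchanged = 1,121,250,000; volume = 40,500,000 − 2,400,000 = 38,100,000 m³
S = 1,121,250,000 / 38,100,000 = 29.4291 PSU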